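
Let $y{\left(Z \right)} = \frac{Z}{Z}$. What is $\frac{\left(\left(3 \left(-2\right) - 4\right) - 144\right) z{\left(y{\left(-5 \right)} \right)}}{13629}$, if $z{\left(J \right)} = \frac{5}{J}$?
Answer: $- \frac{10}{177} \approx -0.056497$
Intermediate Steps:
$y{\left(Z \right)} = 1$
$\frac{\left(\left(3 \left(-2\right) - 4\right) - 144\right) z{\left(y{\left(-5 \right)} \right)}}{13629} = \frac{\left(\left(3 \left(-2\right) - 4\right) - 144\right) \frac{5}{1}}{13629} = \left(\left(-6 - 4\right) - 144\right) 5 \cdot 1 \cdot \frac{1}{13629} = \left(-10 - 144\right) 5 \cdot \frac{1}{13629} = \left(-154\right) 5 \cdot \frac{1}{13629} = \left(-770\right) \frac{1}{13629} = - \frac{10}{177}$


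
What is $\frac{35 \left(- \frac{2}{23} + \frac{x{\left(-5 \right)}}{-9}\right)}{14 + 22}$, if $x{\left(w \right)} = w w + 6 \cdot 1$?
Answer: $- \frac{25585}{7452} \approx -3.4333$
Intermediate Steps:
$x{\left(w \right)} = 6 + w^{2}$ ($x{\left(w \right)} = w^{2} + 6 = 6 + w^{2}$)
$\frac{35 \left(- \frac{2}{23} + \frac{x{\left(-5 \right)}}{-9}\right)}{14 + 22} = \frac{35 \left(- \frac{2}{23} + \frac{6 + \left(-5\right)^{2}}{-9}\right)}{14 + 22} = \frac{35 \left(\left(-2\right) \frac{1}{23} + \left(6 + 25\right) \left(- \frac{1}{9}\right)\right)}{36} = 35 \left(- \frac{2}{23} + 31 \left(- \frac{1}{9}\right)\right) \frac{1}{36} = 35 \left(- \frac{2}{23} - \frac{31}{9}\right) \frac{1}{36} = 35 \left(- \frac{731}{207}\right) \frac{1}{36} = \left(- \frac{25585}{207}\right) \frac{1}{36} = - \frac{25585}{7452}$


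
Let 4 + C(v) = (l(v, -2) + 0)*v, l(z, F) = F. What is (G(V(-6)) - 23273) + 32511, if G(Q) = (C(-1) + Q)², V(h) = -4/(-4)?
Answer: 9239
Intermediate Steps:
C(v) = -4 - 2*v (C(v) = -4 + (-2 + 0)*v = -4 - 2*v)
V(h) = 1 (V(h) = -4*(-¼) = 1)
G(Q) = (-2 + Q)² (G(Q) = ((-4 - 2*(-1)) + Q)² = ((-4 + 2) + Q)² = (-2 + Q)²)
(G(V(-6)) - 23273) + 32511 = ((-2 + 1)² - 23273) + 32511 = ((-1)² - 23273) + 32511 = (1 - 23273) + 32511 = -23272 + 32511 = 9239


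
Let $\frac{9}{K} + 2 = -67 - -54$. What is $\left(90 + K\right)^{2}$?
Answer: $\frac{199809}{25} \approx 7992.4$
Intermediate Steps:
$K = - \frac{3}{5}$ ($K = \frac{9}{-2 - 13} = \frac{9}{-15} = 9 \left(- \frac{1}{15}\right) = - \frac{3}{5} \approx -0.6$)
$\left(90 + K\right)^{2} = \left(90 - \frac{3}{5}\right)^{2} = \left(\frac{447}{5}\right)^{2} = \frac{199809}{25}$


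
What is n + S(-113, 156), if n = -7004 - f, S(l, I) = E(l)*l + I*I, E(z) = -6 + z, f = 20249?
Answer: 10530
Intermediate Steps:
S(l, I) = I**2 + l*(-6 + l) (S(l, I) = (-6 + l)*l + I*I = l*(-6 + l) + I**2 = I**2 + l*(-6 + l))
n = -27253 (n = -7004 - 1*20249 = -7004 - 20249 = -27253)
n + S(-113, 156) = -27253 + (156**2 - 113*(-6 - 113)) = -27253 + (24336 - 113*(-119)) = -27253 + (24336 + 13447) = -27253 + 37783 = 10530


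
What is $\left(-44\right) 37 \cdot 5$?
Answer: $-8140$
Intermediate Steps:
$\left(-44\right) 37 \cdot 5 = \left(-1628\right) 5 = -8140$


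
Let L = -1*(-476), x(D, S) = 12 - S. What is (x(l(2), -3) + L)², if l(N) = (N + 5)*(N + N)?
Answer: 241081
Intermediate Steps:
l(N) = 2*N*(5 + N) (l(N) = (5 + N)*(2*N) = 2*N*(5 + N))
L = 476
(x(l(2), -3) + L)² = ((12 - 1*(-3)) + 476)² = ((12 + 3) + 476)² = (15 + 476)² = 491² = 241081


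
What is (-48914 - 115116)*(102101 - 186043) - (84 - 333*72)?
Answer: 13769030152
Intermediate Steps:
(-48914 - 115116)*(102101 - 186043) - (84 - 333*72) = -164030*(-83942) - (84 - 23976) = 13769006260 - 1*(-23892) = 13769006260 + 23892 = 13769030152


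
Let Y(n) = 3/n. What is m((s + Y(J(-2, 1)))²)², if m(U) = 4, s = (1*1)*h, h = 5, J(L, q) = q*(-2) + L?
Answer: 16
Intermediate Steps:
J(L, q) = L - 2*q (J(L, q) = -2*q + L = L - 2*q)
s = 5 (s = (1*1)*5 = 1*5 = 5)
m((s + Y(J(-2, 1)))²)² = 4² = 16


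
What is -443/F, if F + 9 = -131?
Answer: 443/140 ≈ 3.1643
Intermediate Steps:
F = -140 (F = -9 - 131 = -140)
-443/F = -443/(-140) = -443*(-1/140) = 443/140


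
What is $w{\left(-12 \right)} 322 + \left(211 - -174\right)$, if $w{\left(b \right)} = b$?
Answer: $-3479$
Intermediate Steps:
$w{\left(-12 \right)} 322 + \left(211 - -174\right) = \left(-12\right) 322 + \left(211 - -174\right) = -3864 + \left(211 + 174\right) = -3864 + 385 = -3479$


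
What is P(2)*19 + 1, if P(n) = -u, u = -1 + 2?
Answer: -18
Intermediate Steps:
u = 1
P(n) = -1 (P(n) = -1*1 = -1)
P(2)*19 + 1 = -1*19 + 1 = -19 + 1 = -18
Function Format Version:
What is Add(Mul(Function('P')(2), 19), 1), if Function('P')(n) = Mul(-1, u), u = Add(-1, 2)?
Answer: -18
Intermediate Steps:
u = 1
Function('P')(n) = -1 (Function('P')(n) = Mul(-1, 1) = -1)
Add(Mul(Function('P')(2), 19), 1) = Add(Mul(-1, 19), 1) = Add(-19, 1) = -18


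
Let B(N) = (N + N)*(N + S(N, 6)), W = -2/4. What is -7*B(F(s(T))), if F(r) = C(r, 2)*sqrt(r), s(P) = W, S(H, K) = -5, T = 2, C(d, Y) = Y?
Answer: 28 + 70*I*sqrt(2) ≈ 28.0 + 98.995*I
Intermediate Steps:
W = -1/2 (W = -2*1/4 = -1/2 ≈ -0.50000)
s(P) = -1/2
F(r) = 2*sqrt(r)
B(N) = 2*N*(-5 + N) (B(N) = (N + N)*(N - 5) = (2*N)*(-5 + N) = 2*N*(-5 + N))
-7*B(F(s(T))) = -14*2*sqrt(-1/2)*(-5 + 2*sqrt(-1/2)) = -14*2*(I*sqrt(2)/2)*(-5 + 2*(I*sqrt(2)/2)) = -14*I*sqrt(2)*(-5 + I*sqrt(2))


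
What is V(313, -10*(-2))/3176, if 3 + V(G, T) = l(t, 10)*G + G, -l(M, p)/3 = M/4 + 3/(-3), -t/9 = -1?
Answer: -3455/12704 ≈ -0.27196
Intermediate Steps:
t = 9 (t = -9*(-1) = 9)
l(M, p) = 3 - 3*M/4 (l(M, p) = -3*(M/4 + 3/(-3)) = -3*(M*(¼) + 3*(-⅓)) = -3*(M/4 - 1) = -3*(-1 + M/4) = 3 - 3*M/4)
V(G, T) = -3 - 11*G/4 (V(G, T) = -3 + ((3 - ¾*9)*G + G) = -3 + ((3 - 27/4)*G + G) = -3 + (-15*G/4 + G) = -3 - 11*G/4)
V(313, -10*(-2))/3176 = (-3 - 11/4*313)/3176 = (-3 - 3443/4)*(1/3176) = -3455/4*1/3176 = -3455/12704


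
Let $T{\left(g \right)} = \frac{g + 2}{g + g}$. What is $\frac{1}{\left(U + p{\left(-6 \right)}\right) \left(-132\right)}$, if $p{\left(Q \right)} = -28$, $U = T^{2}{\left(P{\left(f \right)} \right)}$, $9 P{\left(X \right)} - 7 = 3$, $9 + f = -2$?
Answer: $\frac{25}{85932} \approx 0.00029093$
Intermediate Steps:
$f = -11$ ($f = -9 - 2 = -11$)
$P{\left(X \right)} = \frac{10}{9}$ ($P{\left(X \right)} = \frac{7}{9} + \frac{1}{9} \cdot 3 = \frac{7}{9} + \frac{1}{3} = \frac{10}{9}$)
$T{\left(g \right)} = \frac{2 + g}{2 g}$
$U = \frac{49}{25}$ ($U = \left(\frac{2 + \frac{10}{9}}{2 \cdot \frac{10}{9}}\right)^{2} = \left(\frac{1}{2} \cdot \frac{9}{10} \cdot \frac{28}{9}\right)^{2} = \left(\frac{7}{5}\right)^{2} = \frac{49}{25} \approx 1.96$)
$\frac{1}{\left(U + p{\left(-6 \right)}\right) \left(-132\right)} = \frac{1}{\left(\frac{49}{25} - 28\right) \left(-132\right)} = \frac{1}{- \frac{651}{25}} \left(- \frac{1}{132}\right) = \left(- \frac{25}{651}\right) \left(- \frac{1}{132}\right) = \frac{25}{85932}$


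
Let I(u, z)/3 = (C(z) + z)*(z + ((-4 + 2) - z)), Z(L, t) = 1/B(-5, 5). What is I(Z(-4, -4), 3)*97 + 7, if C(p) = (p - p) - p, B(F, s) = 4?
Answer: 7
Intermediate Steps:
C(p) = -p (C(p) = 0 - p = -p)
Z(L, t) = ¼ (Z(L, t) = 1/4 = ¼)
I(u, z) = 0 (I(u, z) = 3*((-z + z)*(z + ((-4 + 2) - z))) = 3*(0*(z + (-2 - z))) = 3*(0*(-2)) = 3*0 = 0)
I(Z(-4, -4), 3)*97 + 7 = 0*97 + 7 = 0 + 7 = 7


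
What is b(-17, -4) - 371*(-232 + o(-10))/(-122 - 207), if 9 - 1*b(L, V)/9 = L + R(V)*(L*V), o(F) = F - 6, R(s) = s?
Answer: 112910/47 ≈ 2402.3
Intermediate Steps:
o(F) = -6 + F
b(L, V) = 81 - 9*L - 9*L*V² (b(L, V) = 81 - 9*(L + V*(L*V)) = 81 - 9*(L + L*V²) = 81 + (-9*L - 9*L*V²) = 81 - 9*L - 9*L*V²)
b(-17, -4) - 371*(-232 + o(-10))/(-122 - 207) = (81 - 9*(-17) - 9*(-17)*(-4)²) - 371*(-232 + (-6 - 10))/(-122 - 207) = (81 + 153 - 9*(-17)*16) - 371*(-232 - 16)/(-329) = (81 + 153 + 2448) - (-92008)*(-1)/329 = 2682 - 371*248/329 = 2682 - 13144/47 = 112910/47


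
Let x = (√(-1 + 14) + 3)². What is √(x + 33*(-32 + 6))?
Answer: √(-858 + (3 + √13)²) ≈ 28.537*I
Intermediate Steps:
x = (3 + √13)² (x = (√13 + 3)² = (3 + √13)² ≈ 43.633)
√(x + 33*(-32 + 6)) = √((3 + √13)² + 33*(-32 + 6)) = √((3 + √13)² + 33*(-26)) = √((3 + √13)² - 858) = √(-858 + (3 + √13)²)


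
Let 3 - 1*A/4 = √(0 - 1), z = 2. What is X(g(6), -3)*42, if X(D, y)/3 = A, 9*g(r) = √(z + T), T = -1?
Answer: 1512 - 504*I ≈ 1512.0 - 504.0*I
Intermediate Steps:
A = 12 - 4*I (A = 12 - 4*√(0 - 1) = 12 - 4*I ≈ 12.0 - 4.0*I)
g(r) = ⅑ (g(r) = √(2 - 1)/9 = √1/9 = (⅑)*1 = ⅑)
X(D, y) = 36 - 12*I (X(D, y) = 3*(12 - 4*I) = 36 - 12*I)
X(g(6), -3)*42 = (36 - 12*I)*42 = 1512 - 504*I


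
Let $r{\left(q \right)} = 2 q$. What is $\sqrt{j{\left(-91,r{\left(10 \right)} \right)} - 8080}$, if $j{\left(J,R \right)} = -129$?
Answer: $i \sqrt{8209} \approx 90.604 i$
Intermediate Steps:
$\sqrt{j{\left(-91,r{\left(10 \right)} \right)} - 8080} = \sqrt{-129 - 8080} = \sqrt{-8209} = i \sqrt{8209}$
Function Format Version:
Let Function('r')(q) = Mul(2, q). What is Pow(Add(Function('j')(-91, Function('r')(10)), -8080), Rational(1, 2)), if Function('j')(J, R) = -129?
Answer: Mul(I, Pow(8209, Rational(1, 2))) ≈ Mul(90.604, I)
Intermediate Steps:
Pow(Add(Function('j')(-91, Function('r')(10)), -8080), Rational(1, 2)) = Pow(Add(-129, -8080), Rational(1, 2)) = Pow(-8209, Rational(1, 2)) = Mul(I, Pow(8209, Rational(1, 2)))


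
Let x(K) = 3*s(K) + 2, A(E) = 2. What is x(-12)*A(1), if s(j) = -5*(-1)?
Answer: 34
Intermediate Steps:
s(j) = 5
x(K) = 17 (x(K) = 3*5 + 2 = 15 + 2 = 17)
x(-12)*A(1) = 17*2 = 34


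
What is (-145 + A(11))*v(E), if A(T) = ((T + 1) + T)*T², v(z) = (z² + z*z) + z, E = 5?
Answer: 145090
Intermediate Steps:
v(z) = z + 2*z² (v(z) = (z² + z²) + z = 2*z² + z = z + 2*z²)
A(T) = T²*(1 + 2*T) (A(T) = ((1 + T) + T)*T² = (1 + 2*T)*T² = T²*(1 + 2*T))
(-145 + A(11))*v(E) = (-145 + 11²*(1 + 2*11))*(5*(1 + 2*5)) = (-145 + 121*(1 + 22))*(5*(1 + 10)) = (-145 + 121*23)*(5*11) = (-145 + 2783)*55 = 2638*55 = 145090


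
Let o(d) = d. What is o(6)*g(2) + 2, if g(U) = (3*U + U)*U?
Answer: 98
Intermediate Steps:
g(U) = 4*U**2 (g(U) = (4*U)*U = 4*U**2)
o(6)*g(2) + 2 = 6*(4*2**2) + 2 = 6*(4*4) + 2 = 6*16 + 2 = 96 + 2 = 98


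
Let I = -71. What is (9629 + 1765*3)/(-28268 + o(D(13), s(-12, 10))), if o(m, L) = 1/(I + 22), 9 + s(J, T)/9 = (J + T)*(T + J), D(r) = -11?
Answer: -731276/1385133 ≈ -0.52795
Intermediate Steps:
s(J, T) = -81 + 9*(J + T)**2 (s(J, T) = -81 + 9*((J + T)*(T + J)) = -81 + 9*((J + T)*(J + T)) = -81 + 9*(J + T)**2)
o(m, L) = -1/49 (o(m, L) = 1/(-71 + 22) = 1/(-49) = -1/49)
(9629 + 1765*3)/(-28268 + o(D(13), s(-12, 10))) = (9629 + 1765*3)/(-28268 - 1/49) = (9629 + 5295)/(-1385133/49) = 14924*(-49/1385133) = -731276/1385133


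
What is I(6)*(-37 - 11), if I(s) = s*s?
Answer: -1728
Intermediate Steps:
I(s) = s²
I(6)*(-37 - 11) = 6²*(-37 - 11) = 36*(-48) = -1728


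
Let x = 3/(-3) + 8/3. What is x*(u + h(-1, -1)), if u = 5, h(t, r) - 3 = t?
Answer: 35/3 ≈ 11.667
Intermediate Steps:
h(t, r) = 3 + t
x = 5/3 (x = 3*(-1/3) + 8*(1/3) = -1 + 8/3 = 5/3 ≈ 1.6667)
x*(u + h(-1, -1)) = 5*(5 + (3 - 1))/3 = 5*(5 + 2)/3 = (5/3)*7 = 35/3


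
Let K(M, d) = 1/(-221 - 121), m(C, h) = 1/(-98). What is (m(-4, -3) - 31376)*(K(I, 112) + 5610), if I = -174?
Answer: -5899463713531/33516 ≈ -1.7602e+8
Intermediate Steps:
m(C, h) = -1/98
K(M, d) = -1/342 (K(M, d) = 1/(-342) = -1/342)
(m(-4, -3) - 31376)*(K(I, 112) + 5610) = (-1/98 - 31376)*(-1/342 + 5610) = -3074849/98*1918619/342 = -5899463713531/33516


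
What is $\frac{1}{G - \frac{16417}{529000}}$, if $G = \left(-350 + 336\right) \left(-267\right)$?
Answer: $\frac{529000}{1977385583} \approx 0.00026752$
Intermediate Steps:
$G = 3738$ ($G = \left(-14\right) \left(-267\right) = 3738$)
$\frac{1}{G - \frac{16417}{529000}} = \frac{1}{3738 - \frac{16417}{529000}} = \frac{1}{\frac{1977385583}{529000}} = \frac{529000}{1977385583}$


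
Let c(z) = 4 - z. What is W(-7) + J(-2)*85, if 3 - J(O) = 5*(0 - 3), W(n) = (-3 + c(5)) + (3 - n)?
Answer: 1536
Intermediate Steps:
W(n) = -1 - n (W(n) = (-3 + (4 - 1*5)) + (3 - n) = (-3 + (4 - 5)) + (3 - n) = (-3 - 1) + (3 - n) = -4 + (3 - n) = -1 - n)
J(O) = 18 (J(O) = 3 - 5*(0 - 3) = 3 - 5*(-3) = 3 - 1*(-15) = 3 + 15 = 18)
W(-7) + J(-2)*85 = (-1 - 1*(-7)) + 18*85 = (-1 + 7) + 1530 = 6 + 1530 = 1536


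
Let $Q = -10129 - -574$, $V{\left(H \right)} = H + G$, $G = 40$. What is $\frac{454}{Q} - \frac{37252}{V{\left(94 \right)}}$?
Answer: $- \frac{2656744}{9555} \approx -278.05$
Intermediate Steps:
$V{\left(H \right)} = 40 + H$ ($V{\left(H \right)} = H + 40 = 40 + H$)
$Q = -9555$ ($Q = -10129 + 574 = -9555$)
$\frac{454}{Q} - \frac{37252}{V{\left(94 \right)}} = \frac{454}{-9555} - \frac{37252}{40 + 94} = 454 \left(- \frac{1}{9555}\right) - \frac{37252}{134} = - \frac{454}{9555} - 278 = - \frac{2656744}{9555}$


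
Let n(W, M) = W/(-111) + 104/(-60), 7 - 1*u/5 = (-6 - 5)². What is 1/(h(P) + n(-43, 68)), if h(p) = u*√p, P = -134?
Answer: -15355/496680065667 + 6502750*I*√134/496680065667 ≈ -3.0915e-8 + 0.00015156*I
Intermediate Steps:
u = -570 (u = 35 - 5*(-6 - 5)² = 35 - 5*(-11)² = 35 - 5*121 = 35 - 605 = -570)
h(p) = -570*√p
n(W, M) = -26/15 - W/111 (n(W, M) = W*(-1/111) + 104*(-1/60) = -W/111 - 26/15 = -26/15 - W/111)
1/(h(P) + n(-43, 68)) = 1/(-570*I*√134 + (-26/15 - 1/111*(-43))) = 1/(-570*I*√134 + (-26/15 + 43/111)) = 1/(-570*I*√134 - 249/185) = 1/(-249/185 - 570*I*√134)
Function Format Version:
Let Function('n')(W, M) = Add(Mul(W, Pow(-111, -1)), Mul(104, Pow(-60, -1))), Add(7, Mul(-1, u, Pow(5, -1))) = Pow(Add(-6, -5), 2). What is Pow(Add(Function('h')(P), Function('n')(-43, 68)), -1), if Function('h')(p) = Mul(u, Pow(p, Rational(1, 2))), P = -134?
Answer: Add(Rational(-15355, 496680065667), Mul(Rational(6502750, 496680065667), I, Pow(134, Rational(1, 2)))) ≈ Add(-3.0915e-8, Mul(0.00015156, I))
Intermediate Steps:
u = -570 (u = Add(35, Mul(-5, Pow(Add(-6, -5), 2))) = Add(35, Mul(-5, Pow(-11, 2))) = Add(35, Mul(-5, 121)) = Add(35, -605) = -570)
Function('h')(p) = Mul(-570, Pow(p, Rational(1, 2)))
Function('n')(W, M) = Add(Rational(-26, 15), Mul(Rational(-1, 111), W)) (Function('n')(W, M) = Add(Mul(W, Rational(-1, 111)), Mul(104, Rational(-1, 60))) = Add(Mul(Rational(-1, 111), W), Rational(-26, 15)) = Add(Rational(-26, 15), Mul(Rational(-1, 111), W)))
Pow(Add(Function('h')(P), Function('n')(-43, 68)), -1) = Pow(Add(Mul(-570, Pow(-134, Rational(1, 2))), Add(Rational(-26, 15), Mul(Rational(-1, 111), -43))), -1) = Pow(Add(Mul(-570, Mul(I, Pow(134, Rational(1, 2)))), Add(Rational(-26, 15), Rational(43, 111))), -1) = Pow(Add(Mul(-570, I, Pow(134, Rational(1, 2))), Rational(-249, 185)), -1) = Pow(Add(Rational(-249, 185), Mul(-570, I, Pow(134, Rational(1, 2)))), -1)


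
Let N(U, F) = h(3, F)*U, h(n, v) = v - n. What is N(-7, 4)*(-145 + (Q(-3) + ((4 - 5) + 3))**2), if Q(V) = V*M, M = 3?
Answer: 672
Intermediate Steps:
N(U, F) = U*(-3 + F) (N(U, F) = (F - 1*3)*U = (F - 3)*U = (-3 + F)*U = U*(-3 + F))
Q(V) = 3*V (Q(V) = V*3 = 3*V)
N(-7, 4)*(-145 + (Q(-3) + ((4 - 5) + 3))**2) = (-7*(-3 + 4))*(-145 + (3*(-3) + ((4 - 5) + 3))**2) = (-7*1)*(-145 + (-9 + (-1 + 3))**2) = -7*(-145 + (-9 + 2)**2) = -7*(-145 + (-7)**2) = -7*(-145 + 49) = -7*(-96) = 672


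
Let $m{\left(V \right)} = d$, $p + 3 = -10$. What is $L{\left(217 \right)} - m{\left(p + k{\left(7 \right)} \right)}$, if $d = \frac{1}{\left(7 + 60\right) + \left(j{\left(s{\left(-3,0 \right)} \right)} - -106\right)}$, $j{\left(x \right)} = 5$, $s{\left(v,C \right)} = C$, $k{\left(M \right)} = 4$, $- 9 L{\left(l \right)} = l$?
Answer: $- \frac{38635}{1602} \approx -24.117$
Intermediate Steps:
$p = -13$ ($p = -3 - 10 = -13$)
$L{\left(l \right)} = - \frac{l}{9}$
$d = \frac{1}{178}$ ($d = \frac{1}{\left(7 + 60\right) + \left(5 - -106\right)} = \frac{1}{67 + \left(5 + 106\right)} = \frac{1}{67 + 111} = \frac{1}{178} \approx 0.005618$)
$m{\left(V \right)} = \frac{1}{178}$
$L{\left(217 \right)} - m{\left(p + k{\left(7 \right)} \right)} = \left(- \frac{1}{9}\right) 217 - \frac{1}{178} = - \frac{217}{9} - \frac{1}{178} = - \frac{38635}{1602}$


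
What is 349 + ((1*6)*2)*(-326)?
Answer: -3563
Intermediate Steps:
349 + ((1*6)*2)*(-326) = 349 + (6*2)*(-326) = 349 + 12*(-326) = 349 - 3912 = -3563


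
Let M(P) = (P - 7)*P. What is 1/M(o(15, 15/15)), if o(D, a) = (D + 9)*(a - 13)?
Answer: 1/84960 ≈ 1.1770e-5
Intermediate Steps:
o(D, a) = (-13 + a)*(9 + D) (o(D, a) = (9 + D)*(-13 + a) = (-13 + a)*(9 + D))
M(P) = P*(-7 + P) (M(P) = (-7 + P)*P = P*(-7 + P))
1/M(o(15, 15/15)) = 1/((-117 - 13*15 + 9*(15/15) + 15*(15/15))*(-7 + (-117 - 13*15 + 9*(15/15) + 15*(15/15)))) = 1/((-117 - 195 + 9*(15*(1/15)) + 15*(15*(1/15)))*(-7 + (-117 - 195 + 9*(15*(1/15)) + 15*(15*(1/15))))) = 1/((-117 - 195 + 9*1 + 15*1)*(-7 + (-117 - 195 + 9*1 + 15*1))) = 1/((-117 - 195 + 9 + 15)*(-7 + (-117 - 195 + 9 + 15))) = 1/(-288*(-7 - 288)) = 1/(-288*(-295)) = 1/84960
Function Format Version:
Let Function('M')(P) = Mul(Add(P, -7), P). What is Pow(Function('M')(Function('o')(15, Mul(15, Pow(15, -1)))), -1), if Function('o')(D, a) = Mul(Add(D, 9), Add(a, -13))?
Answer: Rational(1, 84960) ≈ 1.1770e-5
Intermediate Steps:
Function('o')(D, a) = Mul(Add(-13, a), Add(9, D)) (Function('o')(D, a) = Mul(Add(9, D), Add(-13, a)) = Mul(Add(-13, a), Add(9, D)))
Function('M')(P) = Mul(P, Add(-7, P)) (Function('M')(P) = Mul(Add(-7, P), P) = Mul(P, Add(-7, P)))
Pow(Function('M')(Function('o')(15, Mul(15, Pow(15, -1)))), -1) = Pow(Mul(Add(-117, Mul(-13, 15), Mul(9, Mul(15, Pow(15, -1))), Mul(15, Mul(15, Pow(15, -1)))), Add(-7, Add(-117, Mul(-13, 15), Mul(9, Mul(15, Pow(15, -1))), Mul(15, Mul(15, Pow(15, -1)))))), -1) = Pow(Mul(Add(-117, -195, Mul(9, Mul(15, Rational(1, 15))), Mul(15, Mul(15, Rational(1, 15)))), Add(-7, Add(-117, -195, Mul(9, Mul(15, Rational(1, 15))), Mul(15, Mul(15, Rational(1, 15)))))), -1) = Pow(Mul(Add(-117, -195, Mul(9, 1), Mul(15, 1)), Add(-7, Add(-117, -195, Mul(9, 1), Mul(15, 1)))), -1) = Pow(Mul(Add(-117, -195, 9, 15), Add(-7, Add(-117, -195, 9, 15))), -1) = Pow(Mul(-288, Add(-7, -288)), -1) = Pow(Mul(-288, -295), -1) = Pow(84960, -1) = Rational(1, 84960)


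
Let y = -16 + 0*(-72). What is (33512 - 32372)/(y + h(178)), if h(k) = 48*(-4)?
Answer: -285/52 ≈ -5.4808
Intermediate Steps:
h(k) = -192
y = -16 (y = -16 + 0 = -16)
(33512 - 32372)/(y + h(178)) = (33512 - 32372)/(-16 - 192) = 1140/(-208) = 1140*(-1/208) = -285/52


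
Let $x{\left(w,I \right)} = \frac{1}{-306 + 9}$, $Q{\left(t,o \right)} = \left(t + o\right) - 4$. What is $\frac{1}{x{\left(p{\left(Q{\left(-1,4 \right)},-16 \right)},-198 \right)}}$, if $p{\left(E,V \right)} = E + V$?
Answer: $-297$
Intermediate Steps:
$Q{\left(t,o \right)} = -4 + o + t$ ($Q{\left(t,o \right)} = \left(o + t\right) - 4 = -4 + o + t$)
$x{\left(w,I \right)} = - \frac{1}{297}$ ($x{\left(w,I \right)} = \frac{1}{-297} = - \frac{1}{297}$)
$\frac{1}{x{\left(p{\left(Q{\left(-1,4 \right)},-16 \right)},-198 \right)}} = \frac{1}{- \frac{1}{297}} = -297$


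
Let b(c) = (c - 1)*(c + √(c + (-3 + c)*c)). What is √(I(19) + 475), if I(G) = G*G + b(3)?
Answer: √(842 + 2*√3) ≈ 29.077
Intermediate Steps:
b(c) = (-1 + c)*(c + √(c + c*(-3 + c)))
I(G) = 6 + G² + 2*√3 (I(G) = G*G + (3² - 1*3 - √(3*(-2 + 3)) + 3*√(3*(-2 + 3))) = G² + (9 - 3 - √(3*1) + 3*√(3*1)) = G² + (9 - 3 - √3 + 3*√3) = G² + (6 + 2*√3) = 6 + G² + 2*√3)
√(I(19) + 475) = √((6 + 19² + 2*√3) + 475) = √((6 + 361 + 2*√3) + 475) = √((367 + 2*√3) + 475) = √(842 + 2*√3)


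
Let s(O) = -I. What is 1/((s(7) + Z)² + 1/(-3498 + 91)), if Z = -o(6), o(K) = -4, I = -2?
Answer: 3407/122651 ≈ 0.027778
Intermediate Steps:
Z = 4 (Z = -1*(-4) = 4)
s(O) = 2 (s(O) = -1*(-2) = 2)
1/((s(7) + Z)² + 1/(-3498 + 91)) = 1/((2 + 4)² + 1/(-3498 + 91)) = 1/(6² + 1/(-3407)) = 1/(36 - 1/3407) = 1/(122651/3407) = 3407/122651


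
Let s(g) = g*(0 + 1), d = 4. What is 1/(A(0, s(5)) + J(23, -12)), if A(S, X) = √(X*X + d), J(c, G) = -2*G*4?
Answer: 96/9187 - √29/9187 ≈ 0.0098634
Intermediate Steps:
J(c, G) = -8*G
s(g) = g (s(g) = g*1 = g)
A(S, X) = √(4 + X²) (A(S, X) = √(X*X + 4) = √(X² + 4) = √(4 + X²))
1/(A(0, s(5)) + J(23, -12)) = 1/(√(4 + 5²) - 8*(-12)) = 1/(√(4 + 25) + 96) = 1/(√29 + 96) = 1/(96 + √29)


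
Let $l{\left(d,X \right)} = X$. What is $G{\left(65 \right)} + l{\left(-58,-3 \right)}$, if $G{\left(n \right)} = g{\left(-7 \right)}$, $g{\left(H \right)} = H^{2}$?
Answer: $46$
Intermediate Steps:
$G{\left(n \right)} = 49$ ($G{\left(n \right)} = \left(-7\right)^{2} = 49$)
$G{\left(65 \right)} + l{\left(-58,-3 \right)} = 49 - 3 = 46$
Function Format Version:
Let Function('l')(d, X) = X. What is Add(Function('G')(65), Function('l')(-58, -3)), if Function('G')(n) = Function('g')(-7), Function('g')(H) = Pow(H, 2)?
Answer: 46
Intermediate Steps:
Function('G')(n) = 49 (Function('G')(n) = Pow(-7, 2) = 49)
Add(Function('G')(65), Function('l')(-58, -3)) = Add(49, -3) = 46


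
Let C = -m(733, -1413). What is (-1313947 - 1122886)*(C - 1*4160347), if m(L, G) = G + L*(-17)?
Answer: 10104262240009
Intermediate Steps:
m(L, G) = G - 17*L
C = 13874 (C = -(-1413 - 17*733) = -(-1413 - 12461) = -1*(-13874) = 13874)
(-1313947 - 1122886)*(C - 1*4160347) = (-1313947 - 1122886)*(13874 - 1*4160347) = -2436833*(13874 - 4160347) = -2436833*(-4146473) = 10104262240009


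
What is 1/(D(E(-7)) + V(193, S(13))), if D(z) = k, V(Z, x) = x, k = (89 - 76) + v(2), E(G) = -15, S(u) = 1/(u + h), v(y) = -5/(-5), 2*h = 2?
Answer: 14/197 ≈ 0.071066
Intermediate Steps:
h = 1 (h = (½)*2 = 1)
v(y) = 1 (v(y) = -5*(-⅕) = 1)
S(u) = 1/(1 + u) (S(u) = 1/(u + 1) = 1/(1 + u))
k = 14 (k = (89 - 76) + 1 = 13 + 1 = 14)
D(z) = 14
1/(D(E(-7)) + V(193, S(13))) = 1/(14 + 1/(1 + 13)) = 1/(14 + 1/14) = 1/(197/14) = 14/197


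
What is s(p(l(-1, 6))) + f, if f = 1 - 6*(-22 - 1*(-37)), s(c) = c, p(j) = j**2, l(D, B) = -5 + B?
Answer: -88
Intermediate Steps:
f = -89 (f = 1 - 6*(-22 + 37) = 1 - 6*15 = 1 - 90 = -89)
s(p(l(-1, 6))) + f = (-5 + 6)**2 - 89 = 1**2 - 89 = 1 - 89 = -88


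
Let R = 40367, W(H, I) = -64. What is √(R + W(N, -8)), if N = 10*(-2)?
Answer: √40303 ≈ 200.76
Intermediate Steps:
N = -20
√(R + W(N, -8)) = √(40367 - 64) = √40303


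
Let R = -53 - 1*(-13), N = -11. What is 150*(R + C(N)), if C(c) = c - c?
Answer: -6000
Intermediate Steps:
C(c) = 0
R = -40 (R = -53 + 13 = -40)
150*(R + C(N)) = 150*(-40 + 0) = 150*(-40) = -6000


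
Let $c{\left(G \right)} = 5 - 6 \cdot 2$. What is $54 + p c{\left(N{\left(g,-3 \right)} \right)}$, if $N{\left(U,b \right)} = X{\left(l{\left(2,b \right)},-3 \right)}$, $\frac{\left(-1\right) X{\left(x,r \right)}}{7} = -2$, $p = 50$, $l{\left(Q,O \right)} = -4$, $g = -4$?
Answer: $-296$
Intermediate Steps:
$X{\left(x,r \right)} = 14$ ($X{\left(x,r \right)} = \left(-7\right) \left(-2\right) = 14$)
$N{\left(U,b \right)} = 14$
$c{\left(G \right)} = -7$ ($c{\left(G \right)} = 5 - 12 = -7$)
$54 + p c{\left(N{\left(g,-3 \right)} \right)} = 54 + 50 \left(-7\right) = 54 - 350 = -296$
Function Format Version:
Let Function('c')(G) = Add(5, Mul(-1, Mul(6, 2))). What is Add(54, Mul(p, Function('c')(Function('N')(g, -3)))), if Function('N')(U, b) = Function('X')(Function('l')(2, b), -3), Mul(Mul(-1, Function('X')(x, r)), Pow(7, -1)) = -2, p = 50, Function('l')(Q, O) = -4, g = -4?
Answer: -296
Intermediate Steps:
Function('X')(x, r) = 14 (Function('X')(x, r) = Mul(-7, -2) = 14)
Function('N')(U, b) = 14
Function('c')(G) = -7 (Function('c')(G) = Add(5, Mul(-1, 12)) = Add(5, -12) = -7)
Add(54, Mul(p, Function('c')(Function('N')(g, -3)))) = Add(54, Mul(50, -7)) = Add(54, -350) = -296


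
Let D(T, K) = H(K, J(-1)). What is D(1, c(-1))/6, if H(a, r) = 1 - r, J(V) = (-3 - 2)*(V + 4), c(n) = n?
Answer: 8/3 ≈ 2.6667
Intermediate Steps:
J(V) = -20 - 5*V (J(V) = -5*(4 + V) = -20 - 5*V)
D(T, K) = 16 (D(T, K) = 1 - (-20 - 5*(-1)) = 1 - (-20 + 5) = 1 - 1*(-15) = 1 + 15 = 16)
D(1, c(-1))/6 = 16/6 = 16*(⅙) = 8/3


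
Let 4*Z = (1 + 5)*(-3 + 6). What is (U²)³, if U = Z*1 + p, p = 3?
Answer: 11390625/64 ≈ 1.7798e+5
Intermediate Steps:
Z = 9/2 (Z = ((1 + 5)*(-3 + 6))/4 = (6*3)/4 = (¼)*18 = 9/2 ≈ 4.5000)
U = 15/2 (U = (9/2)*1 + 3 = 9/2 + 3 = 15/2 ≈ 7.5000)
(U²)³ = ((15/2)²)³ = (225/4)³ = 11390625/64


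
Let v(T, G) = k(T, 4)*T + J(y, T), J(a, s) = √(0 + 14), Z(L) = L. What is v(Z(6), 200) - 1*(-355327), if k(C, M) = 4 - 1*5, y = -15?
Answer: 355321 + √14 ≈ 3.5533e+5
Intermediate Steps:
J(a, s) = √14
k(C, M) = -1 (k(C, M) = 4 - 5 = -1)
v(T, G) = √14 - T (v(T, G) = -T + √14 = √14 - T)
v(Z(6), 200) - 1*(-355327) = (√14 - 1*6) - 1*(-355327) = (√14 - 6) + 355327 = (-6 + √14) + 355327 = 355321 + √14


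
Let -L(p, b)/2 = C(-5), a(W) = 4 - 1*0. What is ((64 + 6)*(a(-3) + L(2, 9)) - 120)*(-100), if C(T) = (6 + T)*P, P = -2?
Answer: -44000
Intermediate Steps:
a(W) = 4 (a(W) = 4 + 0 = 4)
C(T) = -12 - 2*T (C(T) = (6 + T)*(-2) = -12 - 2*T)
L(p, b) = 4 (L(p, b) = -2*(-12 - 2*(-5)) = -2*(-12 + 10) = -2*(-2) = 4)
((64 + 6)*(a(-3) + L(2, 9)) - 120)*(-100) = ((64 + 6)*(4 + 4) - 120)*(-100) = (70*8 - 120)*(-100) = (560 - 120)*(-100) = 440*(-100) = -44000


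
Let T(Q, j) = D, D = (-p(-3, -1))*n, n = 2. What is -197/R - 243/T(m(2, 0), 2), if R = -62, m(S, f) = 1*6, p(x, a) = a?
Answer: -3668/31 ≈ -118.32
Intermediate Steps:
m(S, f) = 6
D = 2 (D = -1*(-1)*2 = 1*2 = 2)
T(Q, j) = 2
-197/R - 243/T(m(2, 0), 2) = -197/(-62) - 243/2 = -197*(-1/62) - 243*½ = 197/62 - 243/2 = -3668/31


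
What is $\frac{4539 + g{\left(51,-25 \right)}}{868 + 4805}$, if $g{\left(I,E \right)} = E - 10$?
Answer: $\frac{4504}{5673} \approx 0.79394$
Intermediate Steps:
$g{\left(I,E \right)} = -10 + E$
$\frac{4539 + g{\left(51,-25 \right)}}{868 + 4805} = \frac{4539 - 35}{868 + 4805} = \frac{4539 - 35}{5673} = 4504 \cdot \frac{1}{5673} = \frac{4504}{5673}$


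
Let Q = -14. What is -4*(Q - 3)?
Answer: 68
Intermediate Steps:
-4*(Q - 3) = -4*(-14 - 3) = -4*(-17) = 68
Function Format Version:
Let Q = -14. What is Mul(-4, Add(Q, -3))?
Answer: 68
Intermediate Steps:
Mul(-4, Add(Q, -3)) = Mul(-4, Add(-14, -3)) = Mul(-4, -17) = 68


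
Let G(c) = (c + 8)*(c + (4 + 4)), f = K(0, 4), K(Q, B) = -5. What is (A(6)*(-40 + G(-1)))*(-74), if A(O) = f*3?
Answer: 9990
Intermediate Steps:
f = -5
G(c) = (8 + c)² (G(c) = (8 + c)*(c + 8) = (8 + c)*(8 + c) = (8 + c)²)
A(O) = -15 (A(O) = -5*3 = -15)
(A(6)*(-40 + G(-1)))*(-74) = -15*(-40 + (8 - 1)²)*(-74) = -15*(-40 + 7²)*(-74) = -15*(-40 + 49)*(-74) = -15*9*(-74) = -135*(-74) = 9990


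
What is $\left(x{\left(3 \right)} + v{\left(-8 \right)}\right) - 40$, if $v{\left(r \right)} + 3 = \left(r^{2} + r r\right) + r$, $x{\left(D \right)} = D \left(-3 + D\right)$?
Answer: $77$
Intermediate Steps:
$v{\left(r \right)} = -3 + r + 2 r^{2}$ ($v{\left(r \right)} = -3 + \left(\left(r^{2} + r r\right) + r\right) = -3 + \left(\left(r^{2} + r^{2}\right) + r\right) = -3 + \left(2 r^{2} + r\right) = -3 + \left(r + 2 r^{2}\right) = -3 + r + 2 r^{2}$)
$\left(x{\left(3 \right)} + v{\left(-8 \right)}\right) - 40 = \left(3 \left(-3 + 3\right) - \left(11 - 128\right)\right) - 40 = \left(3 \cdot 0 - -117\right) - 40 = \left(0 - -117\right) - 40 = \left(0 + 117\right) - 40 = 117 - 40 = 77$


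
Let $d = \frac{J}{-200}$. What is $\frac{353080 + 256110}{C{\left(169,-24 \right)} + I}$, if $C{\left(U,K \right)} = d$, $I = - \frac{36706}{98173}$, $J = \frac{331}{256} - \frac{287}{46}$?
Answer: $- \frac{70427557222912000}{40365893321} \approx -1.7447 \cdot 10^{6}$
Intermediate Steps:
$J = - \frac{29123}{5888}$ ($J = 331 \cdot \frac{1}{256} - \frac{287}{46} = \frac{331}{256} - \frac{287}{46} = - \frac{29123}{5888} \approx -4.9462$)
$I = - \frac{36706}{98173}$ ($I = \left(-36706\right) \frac{1}{98173} = - \frac{36706}{98173} \approx -0.37389$)
$d = \frac{29123}{1177600}$ ($d = - \frac{29123}{5888 \left(-200\right)} = \left(- \frac{29123}{5888}\right) \left(- \frac{1}{200}\right) = \frac{29123}{1177600} \approx 0.024731$)
$C{\left(U,K \right)} = \frac{29123}{1177600}$
$\frac{353080 + 256110}{C{\left(169,-24 \right)} + I} = \frac{353080 + 256110}{\frac{29123}{1177600} - \frac{36706}{98173}} = \frac{609190}{- \frac{40365893321}{115608524800}} = 609190 \left(- \frac{115608524800}{40365893321}\right) = - \frac{70427557222912000}{40365893321}$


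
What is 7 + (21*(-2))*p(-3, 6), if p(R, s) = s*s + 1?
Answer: -1547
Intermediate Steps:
p(R, s) = 1 + s² (p(R, s) = s² + 1 = 1 + s²)
7 + (21*(-2))*p(-3, 6) = 7 + (21*(-2))*(1 + 6²) = 7 - 42*(1 + 36) = 7 - 42*37 = 7 - 1554 = -1547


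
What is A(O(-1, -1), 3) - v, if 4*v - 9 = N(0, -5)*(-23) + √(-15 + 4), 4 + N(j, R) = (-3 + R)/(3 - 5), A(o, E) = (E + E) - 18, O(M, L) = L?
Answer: -57/4 - I*√11/4 ≈ -14.25 - 0.82916*I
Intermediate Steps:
A(o, E) = -18 + 2*E (A(o, E) = 2*E - 18 = -18 + 2*E)
N(j, R) = -5/2 - R/2 (N(j, R) = -4 + (-3 + R)/(3 - 5) = -4 + (-3 + R)/(-2) = -4 + (-3 + R)*(-½) = -4 + (3/2 - R/2) = -5/2 - R/2)
v = 9/4 + I*√11/4 (v = 9/4 + ((-5/2 - ½*(-5))*(-23) + √(-15 + 4))/4 = 9/4 + ((-5/2 + 5/2)*(-23) + √(-11))/4 = 9/4 + (0*(-23) + I*√11)/4 = 9/4 + (0 + I*√11)/4 = 9/4 + (I*√11)/4 = 9/4 + I*√11/4 ≈ 2.25 + 0.82916*I)
A(O(-1, -1), 3) - v = (-18 + 2*3) - (9/4 + I*√11/4) = (-18 + 6) + (-9/4 - I*√11/4) = -12 + (-9/4 - I*√11/4) = -57/4 - I*√11/4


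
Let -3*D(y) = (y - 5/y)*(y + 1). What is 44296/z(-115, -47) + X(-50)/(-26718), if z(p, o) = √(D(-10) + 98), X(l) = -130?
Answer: 65/13359 + 44296*√278/139 ≈ 5313.4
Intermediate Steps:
D(y) = -(1 + y)*(y - 5/y)/3 (D(y) = -(y - 5/y)*(y + 1)/3 = -(y - 5/y)*(1 + y)/3 = -(1 + y)*(y - 5/y)/3)
z(p, o) = √278/2 (z(p, o) = √((⅓)*(5 - 1*(-10)*(-5 - 10 + (-10)²))/(-10) + 98) = √((⅓)*(-⅒)*(5 - 1*(-10)*(-5 - 10 + 100)) + 98) = √((⅓)*(-⅒)*(5 - 1*(-10)*85) + 98) = √((⅓)*(-⅒)*(5 + 850) + 98) = √((⅓)*(-⅒)*855 + 98) = √(-57/2 + 98) = √(139/2) = √278/2)
44296/z(-115, -47) + X(-50)/(-26718) = 44296/((√278/2)) - 130/(-26718) = 44296*(√278/139) - 130*(-1/26718) = 44296*√278/139 + 65/13359 = 65/13359 + 44296*√278/139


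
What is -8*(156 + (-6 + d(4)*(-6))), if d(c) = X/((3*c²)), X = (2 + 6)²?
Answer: -1136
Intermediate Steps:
X = 64 (X = 8² = 64)
d(c) = 64/(3*c²) (d(c) = 64/((3*c²)) = 64*(1/(3*c²)) = 64/(3*c²))
-8*(156 + (-6 + d(4)*(-6))) = -8*(156 + (-6 + ((64/3)/4²)*(-6))) = -8*(156 + (-6 + ((64/3)*(1/16))*(-6))) = -8*(156 + (-6 + (4/3)*(-6))) = -8*(156 + (-6 - 8)) = -8*(156 - 14) = -8*142 = -1136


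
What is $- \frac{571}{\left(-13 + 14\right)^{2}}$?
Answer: $-571$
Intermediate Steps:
$- \frac{571}{\left(-13 + 14\right)^{2}} = - \frac{571}{1^{2}} = - \frac{571}{1} = \left(-571\right) 1 = -571$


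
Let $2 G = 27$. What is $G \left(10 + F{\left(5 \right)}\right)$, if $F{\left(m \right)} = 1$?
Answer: $\frac{297}{2} \approx 148.5$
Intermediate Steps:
$G = \frac{27}{2}$ ($G = \frac{1}{2} \cdot 27 = \frac{27}{2} \approx 13.5$)
$G \left(10 + F{\left(5 \right)}\right) = \frac{27 \left(10 + 1\right)}{2} = \frac{27}{2} \cdot 11 = \frac{297}{2}$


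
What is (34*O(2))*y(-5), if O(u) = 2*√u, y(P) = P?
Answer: -340*√2 ≈ -480.83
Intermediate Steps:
(34*O(2))*y(-5) = (34*(2*√2))*(-5) = (68*√2)*(-5) = -340*√2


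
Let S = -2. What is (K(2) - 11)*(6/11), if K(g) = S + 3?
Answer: -60/11 ≈ -5.4545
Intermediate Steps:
K(g) = 1 (K(g) = -2 + 3 = 1)
(K(2) - 11)*(6/11) = (1 - 11)*(6/11) = -60/11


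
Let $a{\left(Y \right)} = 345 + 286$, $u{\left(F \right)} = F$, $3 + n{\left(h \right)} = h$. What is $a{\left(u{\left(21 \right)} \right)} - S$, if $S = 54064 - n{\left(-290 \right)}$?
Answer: $-53726$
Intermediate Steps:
$n{\left(h \right)} = -3 + h$
$a{\left(Y \right)} = 631$
$S = 54357$ ($S = 54064 - \left(-3 - 290\right) = 54064 - -293 = 54064 + 293 = 54357$)
$a{\left(u{\left(21 \right)} \right)} - S = 631 - 54357 = -53726$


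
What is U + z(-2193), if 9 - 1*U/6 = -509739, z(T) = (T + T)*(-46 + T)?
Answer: 12878742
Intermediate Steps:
z(T) = 2*T*(-46 + T) (z(T) = (2*T)*(-46 + T) = 2*T*(-46 + T))
U = 3058488 (U = 54 - 6*(-509739) = 54 + 3058434 = 3058488)
U + z(-2193) = 3058488 + 2*(-2193)*(-46 - 2193) = 3058488 + 2*(-2193)*(-2239) = 3058488 + 9820254 = 12878742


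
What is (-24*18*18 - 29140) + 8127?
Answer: -28789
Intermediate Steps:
(-24*18*18 - 29140) + 8127 = (-432*18 - 29140) + 8127 = (-7776 - 29140) + 8127 = -36916 + 8127 = -28789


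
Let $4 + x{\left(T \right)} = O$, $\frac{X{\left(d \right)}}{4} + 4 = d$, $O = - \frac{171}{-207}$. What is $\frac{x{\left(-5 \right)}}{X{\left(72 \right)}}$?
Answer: $- \frac{73}{6256} \approx -0.011669$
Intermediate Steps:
$O = \frac{19}{23}$ ($O = \left(-171\right) \left(- \frac{1}{207}\right) = \frac{19}{23} \approx 0.82609$)
$X{\left(d \right)} = -16 + 4 d$
$x{\left(T \right)} = - \frac{73}{23}$ ($x{\left(T \right)} = -4 + \frac{19}{23} = - \frac{73}{23}$)
$\frac{x{\left(-5 \right)}}{X{\left(72 \right)}} = - \frac{73}{23 \left(-16 + 4 \cdot 72\right)} = - \frac{73}{23 \left(-16 + 288\right)} = - \frac{73}{23 \cdot 272} = \left(- \frac{73}{23}\right) \frac{1}{272} = - \frac{73}{6256}$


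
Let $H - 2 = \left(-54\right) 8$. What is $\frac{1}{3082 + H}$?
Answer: $\frac{1}{2652} \approx 0.00037707$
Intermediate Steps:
$H = -430$ ($H = 2 - 432 = -430$)
$\frac{1}{3082 + H} = \frac{1}{3082 - 430} = \frac{1}{2652}$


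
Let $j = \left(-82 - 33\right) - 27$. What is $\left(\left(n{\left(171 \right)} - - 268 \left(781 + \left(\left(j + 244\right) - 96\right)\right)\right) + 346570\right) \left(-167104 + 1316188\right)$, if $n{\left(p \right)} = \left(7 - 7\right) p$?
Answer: $640598242824$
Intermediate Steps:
$n{\left(p \right)} = 0$ ($n{\left(p \right)} = 0 p = 0$)
$j = -142$ ($j = -115 - 27 = -142$)
$\left(\left(n{\left(171 \right)} - - 268 \left(781 + \left(\left(j + 244\right) - 96\right)\right)\right) + 346570\right) \left(-167104 + 1316188\right) = \left(\left(0 - - 268 \left(781 + \left(\left(-142 + 244\right) - 96\right)\right)\right) + 346570\right) \left(-167104 + 1316188\right) = \left(\left(0 - - 268 \left(781 + \left(102 - 96\right)\right)\right) + 346570\right) 1149084 = \left(\left(0 - - 268 \left(781 + 6\right)\right) + 346570\right) 1149084 = \left(\left(0 - \left(-268\right) 787\right) + 346570\right) 1149084 = \left(\left(0 - -210916\right) + 346570\right) 1149084 = \left(\left(0 + 210916\right) + 346570\right) 1149084 = \left(210916 + 346570\right) 1149084 = 557486 \cdot 1149084 = 640598242824$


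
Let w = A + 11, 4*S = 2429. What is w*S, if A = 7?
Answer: 21861/2 ≈ 10931.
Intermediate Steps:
S = 2429/4 (S = (¼)*2429 = 2429/4 ≈ 607.25)
w = 18 (w = 7 + 11 = 18)
w*S = 18*(2429/4) = 21861/2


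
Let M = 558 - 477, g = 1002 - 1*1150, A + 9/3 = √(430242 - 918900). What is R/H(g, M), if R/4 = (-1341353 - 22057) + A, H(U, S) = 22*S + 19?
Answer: -5453652/1801 + 4*I*√488658/1801 ≈ -3028.1 + 1.5526*I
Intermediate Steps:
A = -3 + I*√488658 (A = -3 + √(430242 - 918900) = -3 + √(-488658) = -3 + I*√488658 ≈ -3.0 + 699.04*I)
g = -148 (g = 1002 - 1150 = -148)
M = 81
H(U, S) = 19 + 22*S
R = -5453652 + 4*I*√488658 (R = 4*((-1341353 - 22057) + (-3 + I*√488658)) = 4*(-1363410 + (-3 + I*√488658)) = 4*(-1363413 + I*√488658) = -5453652 + 4*I*√488658 ≈ -5.4536e+6 + 2796.2*I)
R/H(g, M) = (-5453652 + 4*I*√488658)/(19 + 22*81) = (-5453652 + 4*I*√488658)/(19 + 1782) = (-5453652 + 4*I*√488658)/1801 = (-5453652 + 4*I*√488658)*(1/1801) = -5453652/1801 + 4*I*√488658/1801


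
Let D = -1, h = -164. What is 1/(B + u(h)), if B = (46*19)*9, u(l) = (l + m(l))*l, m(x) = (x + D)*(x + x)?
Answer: -1/8840918 ≈ -1.1311e-7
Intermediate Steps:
m(x) = 2*x*(-1 + x) (m(x) = (x - 1)*(x + x) = (-1 + x)*(2*x) = 2*x*(-1 + x))
u(l) = l*(l + 2*l*(-1 + l)) (u(l) = (l + 2*l*(-1 + l))*l = l*(l + 2*l*(-1 + l)))
B = 7866 (B = 874*9 = 7866)
1/(B + u(h)) = 1/(7866 + (-164)²*(-1 + 2*(-164))) = 1/(7866 + 26896*(-1 - 328)) = 1/(7866 + 26896*(-329)) = 1/(7866 - 8848784) = 1/(-8840918) = -1/8840918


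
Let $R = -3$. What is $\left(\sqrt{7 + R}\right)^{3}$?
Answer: $8$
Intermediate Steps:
$\left(\sqrt{7 + R}\right)^{3} = \left(\sqrt{7 - 3}\right)^{3} = \left(\sqrt{4}\right)^{3} = 2^{3} = 8$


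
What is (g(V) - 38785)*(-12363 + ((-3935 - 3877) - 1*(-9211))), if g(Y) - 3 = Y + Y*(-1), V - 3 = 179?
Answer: 425205848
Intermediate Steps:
V = 182 (V = 3 + 179 = 182)
g(Y) = 3 (g(Y) = 3 + (Y + Y*(-1)) = 3 + (Y - Y) = 3 + 0 = 3)
(g(V) - 38785)*(-12363 + ((-3935 - 3877) - 1*(-9211))) = (3 - 38785)*(-12363 + ((-3935 - 3877) - 1*(-9211))) = -38782*(-12363 + (-7812 + 9211)) = -38782*(-12363 + 1399) = -38782*(-10964) = 425205848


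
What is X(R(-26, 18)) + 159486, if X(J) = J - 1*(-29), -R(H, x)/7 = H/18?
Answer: 1435726/9 ≈ 1.5953e+5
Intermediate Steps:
R(H, x) = -7*H/18
X(J) = 29 + J (X(J) = J + 29 = 29 + J)
X(R(-26, 18)) + 159486 = (29 - 7/18*(-26)) + 159486 = (29 + 91/9) + 159486 = 352/9 + 159486 = 1435726/9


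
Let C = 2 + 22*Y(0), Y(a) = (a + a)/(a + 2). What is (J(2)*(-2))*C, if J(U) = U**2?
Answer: -16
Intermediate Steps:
Y(a) = 2*a/(2 + a) (Y(a) = (2*a)/(2 + a) = 2*a/(2 + a))
C = 2 (C = 2 + 22*(2*0/(2 + 0)) = 2 + 22*(2*0/2) = 2 + 22*(2*0*(1/2)) = 2 + 22*0 = 2 + 0 = 2)
(J(2)*(-2))*C = (2**2*(-2))*2 = (4*(-2))*2 = -8*2 = -16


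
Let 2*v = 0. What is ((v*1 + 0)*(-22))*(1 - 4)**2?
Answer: 0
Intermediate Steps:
v = 0 (v = (1/2)*0 = 0)
((v*1 + 0)*(-22))*(1 - 4)**2 = ((0*1 + 0)*(-22))*(1 - 4)**2 = ((0 + 0)*(-22))*(-3)**2 = (0*(-22))*9 = 0*9 = 0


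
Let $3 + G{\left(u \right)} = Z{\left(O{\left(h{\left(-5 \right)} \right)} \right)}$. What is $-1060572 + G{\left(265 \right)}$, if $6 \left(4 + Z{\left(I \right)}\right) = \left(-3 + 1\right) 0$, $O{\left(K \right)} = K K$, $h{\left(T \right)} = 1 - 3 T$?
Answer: $-1060579$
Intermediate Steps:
$O{\left(K \right)} = K^{2}$
$Z{\left(I \right)} = -4$ ($Z{\left(I \right)} = -4 + \frac{\left(-3 + 1\right) 0}{6} = -4 + \frac{\left(-2\right) 0}{6} = -4 + \frac{1}{6} \cdot 0 = -4 + 0 = -4$)
$G{\left(u \right)} = -7$ ($G{\left(u \right)} = -3 - 4 = -7$)
$-1060572 + G{\left(265 \right)} = -1060572 - 7 = -1060579$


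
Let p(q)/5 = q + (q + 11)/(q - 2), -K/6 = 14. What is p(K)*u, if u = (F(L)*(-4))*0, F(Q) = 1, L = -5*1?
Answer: 0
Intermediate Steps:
L = -5
K = -84 (K = -6*14 = -84)
p(q) = 5*q + 5*(11 + q)/(-2 + q) (p(q) = 5*(q + (q + 11)/(q - 2)) = 5*(q + (11 + q)/(-2 + q)) = 5*q + 5*(11 + q)/(-2 + q))
u = 0 (u = (1*(-4))*0 = -4*0 = 0)
p(K)*u = (5*(11 + (-84)² - 1*(-84))/(-2 - 84))*0 = (5*(11 + 7056 + 84)/(-86))*0 = (5*(-1/86)*7151)*0 = -35755/86*0 = 0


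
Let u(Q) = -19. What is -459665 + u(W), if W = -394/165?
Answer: -459684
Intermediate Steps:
W = -394/165 (W = -394*1/165 = -394/165 ≈ -2.3879)
-459665 + u(W) = -459665 - 19 = -459684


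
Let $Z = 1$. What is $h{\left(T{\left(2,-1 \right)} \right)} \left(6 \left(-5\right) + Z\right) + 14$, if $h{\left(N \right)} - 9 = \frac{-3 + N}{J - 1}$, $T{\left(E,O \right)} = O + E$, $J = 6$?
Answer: $- \frac{1177}{5} \approx -235.4$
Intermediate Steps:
$T{\left(E,O \right)} = E + O$
$h{\left(N \right)} = \frac{42}{5} + \frac{N}{5}$ ($h{\left(N \right)} = 9 + \frac{-3 + N}{6 - 1} = 9 + \frac{-3 + N}{5} = 9 + \left(-3 + N\right) \frac{1}{5} = 9 + \left(- \frac{3}{5} + \frac{N}{5}\right) = \frac{42}{5} + \frac{N}{5}$)
$h{\left(T{\left(2,-1 \right)} \right)} \left(6 \left(-5\right) + Z\right) + 14 = \left(\frac{42}{5} + \frac{2 - 1}{5}\right) \left(6 \left(-5\right) + 1\right) + 14 = \left(\frac{42}{5} + \frac{1}{5} \cdot 1\right) \left(-30 + 1\right) + 14 = \left(\frac{42}{5} + \frac{1}{5}\right) \left(-29\right) + 14 = \frac{43}{5} \left(-29\right) + 14 = - \frac{1247}{5} + 14 = - \frac{1177}{5}$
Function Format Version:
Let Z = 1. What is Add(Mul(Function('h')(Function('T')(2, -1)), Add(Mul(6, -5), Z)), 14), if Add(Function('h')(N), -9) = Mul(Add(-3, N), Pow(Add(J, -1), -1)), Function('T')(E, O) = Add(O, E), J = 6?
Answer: Rational(-1177, 5) ≈ -235.40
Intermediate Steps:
Function('T')(E, O) = Add(E, O)
Function('h')(N) = Add(Rational(42, 5), Mul(Rational(1, 5), N)) (Function('h')(N) = Add(9, Mul(Add(-3, N), Pow(Add(6, -1), -1))) = Add(9, Mul(Add(-3, N), Pow(5, -1))) = Add(9, Mul(Add(-3, N), Rational(1, 5))) = Add(9, Add(Rational(-3, 5), Mul(Rational(1, 5), N))) = Add(Rational(42, 5), Mul(Rational(1, 5), N)))
Add(Mul(Function('h')(Function('T')(2, -1)), Add(Mul(6, -5), Z)), 14) = Add(Mul(Add(Rational(42, 5), Mul(Rational(1, 5), Add(2, -1))), Add(Mul(6, -5), 1)), 14) = Add(Mul(Add(Rational(42, 5), Mul(Rational(1, 5), 1)), Add(-30, 1)), 14) = Add(Mul(Add(Rational(42, 5), Rational(1, 5)), -29), 14) = Add(Mul(Rational(43, 5), -29), 14) = Add(Rational(-1247, 5), 14) = Rational(-1177, 5)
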